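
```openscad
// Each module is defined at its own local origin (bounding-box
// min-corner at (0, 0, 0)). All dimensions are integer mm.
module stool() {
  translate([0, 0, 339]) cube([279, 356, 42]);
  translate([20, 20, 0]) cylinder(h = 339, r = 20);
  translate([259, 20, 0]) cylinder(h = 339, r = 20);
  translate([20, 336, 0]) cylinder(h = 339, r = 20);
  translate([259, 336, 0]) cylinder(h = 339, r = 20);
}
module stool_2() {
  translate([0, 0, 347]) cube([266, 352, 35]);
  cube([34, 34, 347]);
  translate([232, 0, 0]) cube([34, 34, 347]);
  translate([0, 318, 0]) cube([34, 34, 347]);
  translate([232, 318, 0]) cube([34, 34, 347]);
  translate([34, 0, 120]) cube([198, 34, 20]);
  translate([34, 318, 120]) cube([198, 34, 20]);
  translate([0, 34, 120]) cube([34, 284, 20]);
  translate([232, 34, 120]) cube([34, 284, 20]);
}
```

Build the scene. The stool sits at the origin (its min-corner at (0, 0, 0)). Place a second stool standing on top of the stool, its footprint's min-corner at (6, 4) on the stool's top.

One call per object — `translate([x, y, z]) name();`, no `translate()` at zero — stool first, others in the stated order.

stool();
translate([6, 4, 381]) stool_2();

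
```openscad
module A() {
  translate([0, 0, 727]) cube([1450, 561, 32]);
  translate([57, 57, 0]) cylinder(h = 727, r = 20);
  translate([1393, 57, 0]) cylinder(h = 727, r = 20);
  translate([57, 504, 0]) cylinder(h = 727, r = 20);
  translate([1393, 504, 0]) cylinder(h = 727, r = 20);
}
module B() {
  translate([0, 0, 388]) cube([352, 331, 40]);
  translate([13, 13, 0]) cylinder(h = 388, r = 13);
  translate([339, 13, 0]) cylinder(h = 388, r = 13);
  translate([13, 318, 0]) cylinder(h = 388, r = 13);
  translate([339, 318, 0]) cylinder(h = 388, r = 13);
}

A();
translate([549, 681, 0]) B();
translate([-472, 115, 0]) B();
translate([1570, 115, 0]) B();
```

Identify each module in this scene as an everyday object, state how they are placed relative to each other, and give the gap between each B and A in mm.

A is a table. B is a stool. Three stools sit around the table at the +y, −x, +x sides. The gap between each stool and the table is 120 mm.

Each stool's nearest face is 120 mm from the table's bounding box.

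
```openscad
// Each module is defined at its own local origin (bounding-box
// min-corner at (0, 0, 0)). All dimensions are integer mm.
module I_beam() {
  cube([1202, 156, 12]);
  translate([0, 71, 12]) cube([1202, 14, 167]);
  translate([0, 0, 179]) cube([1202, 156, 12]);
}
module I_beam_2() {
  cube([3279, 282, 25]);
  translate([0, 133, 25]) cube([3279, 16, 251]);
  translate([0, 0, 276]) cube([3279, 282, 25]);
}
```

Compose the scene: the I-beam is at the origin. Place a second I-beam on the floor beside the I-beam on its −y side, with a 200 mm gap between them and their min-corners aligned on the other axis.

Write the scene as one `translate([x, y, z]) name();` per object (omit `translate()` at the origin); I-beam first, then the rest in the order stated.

I_beam();
translate([0, -482, 0]) I_beam_2();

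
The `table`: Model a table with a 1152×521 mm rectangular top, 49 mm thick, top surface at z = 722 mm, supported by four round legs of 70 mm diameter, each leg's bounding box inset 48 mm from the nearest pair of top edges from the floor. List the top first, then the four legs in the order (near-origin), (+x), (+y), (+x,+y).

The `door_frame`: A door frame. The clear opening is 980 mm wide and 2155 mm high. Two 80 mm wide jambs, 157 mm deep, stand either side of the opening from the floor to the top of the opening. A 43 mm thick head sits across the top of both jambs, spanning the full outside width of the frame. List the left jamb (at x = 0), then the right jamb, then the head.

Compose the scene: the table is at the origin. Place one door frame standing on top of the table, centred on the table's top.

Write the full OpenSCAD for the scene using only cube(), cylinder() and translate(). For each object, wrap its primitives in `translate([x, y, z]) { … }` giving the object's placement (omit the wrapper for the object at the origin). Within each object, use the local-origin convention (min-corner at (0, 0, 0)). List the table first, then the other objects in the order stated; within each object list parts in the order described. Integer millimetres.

translate([0, 0, 673]) cube([1152, 521, 49]);
translate([83, 83, 0]) cylinder(h = 673, r = 35);
translate([1069, 83, 0]) cylinder(h = 673, r = 35);
translate([83, 438, 0]) cylinder(h = 673, r = 35);
translate([1069, 438, 0]) cylinder(h = 673, r = 35);
translate([6, 182, 722]) {
  cube([80, 157, 2155]);
  translate([1060, 0, 0]) cube([80, 157, 2155]);
  translate([0, 0, 2155]) cube([1140, 157, 43]);
}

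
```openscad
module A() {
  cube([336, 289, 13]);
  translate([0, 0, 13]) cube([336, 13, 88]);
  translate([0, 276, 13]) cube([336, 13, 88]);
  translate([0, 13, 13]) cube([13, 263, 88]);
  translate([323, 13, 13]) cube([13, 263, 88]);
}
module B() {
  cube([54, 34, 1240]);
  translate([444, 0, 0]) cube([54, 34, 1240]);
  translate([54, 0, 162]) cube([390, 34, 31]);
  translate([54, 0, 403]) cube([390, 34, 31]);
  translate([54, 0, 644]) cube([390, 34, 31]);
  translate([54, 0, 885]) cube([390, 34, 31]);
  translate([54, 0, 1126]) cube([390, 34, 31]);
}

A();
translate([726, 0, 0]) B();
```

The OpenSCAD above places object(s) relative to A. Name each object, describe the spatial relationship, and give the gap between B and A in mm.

A is an open box. B is a ladder. The ladder is on the floor beside the open box on its +x side. The gap between the ladder and the open box is 390 mm.

The ladder's nearest face is 390 mm from the open box's +x face.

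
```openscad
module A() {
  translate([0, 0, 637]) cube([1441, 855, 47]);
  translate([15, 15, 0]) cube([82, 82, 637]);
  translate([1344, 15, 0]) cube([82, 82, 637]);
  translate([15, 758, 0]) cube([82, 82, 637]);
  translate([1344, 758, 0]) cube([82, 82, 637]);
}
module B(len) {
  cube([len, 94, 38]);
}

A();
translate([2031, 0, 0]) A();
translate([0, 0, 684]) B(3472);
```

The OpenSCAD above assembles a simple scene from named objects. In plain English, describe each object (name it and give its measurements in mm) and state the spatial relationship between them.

A is a table with a 1441×855 mm rectangular top, 47 mm thick, top surface at z = 684 mm, supported by four 82×82 mm square legs, each inset 15 mm from the nearest pair of top edges, running from the floor.

B is a rectangular beam 3472 mm long (x), 94 mm deep (y), 38 mm thick (z).

The beam spans the tops of two tables placed 590 mm apart, resting at z = 684 mm.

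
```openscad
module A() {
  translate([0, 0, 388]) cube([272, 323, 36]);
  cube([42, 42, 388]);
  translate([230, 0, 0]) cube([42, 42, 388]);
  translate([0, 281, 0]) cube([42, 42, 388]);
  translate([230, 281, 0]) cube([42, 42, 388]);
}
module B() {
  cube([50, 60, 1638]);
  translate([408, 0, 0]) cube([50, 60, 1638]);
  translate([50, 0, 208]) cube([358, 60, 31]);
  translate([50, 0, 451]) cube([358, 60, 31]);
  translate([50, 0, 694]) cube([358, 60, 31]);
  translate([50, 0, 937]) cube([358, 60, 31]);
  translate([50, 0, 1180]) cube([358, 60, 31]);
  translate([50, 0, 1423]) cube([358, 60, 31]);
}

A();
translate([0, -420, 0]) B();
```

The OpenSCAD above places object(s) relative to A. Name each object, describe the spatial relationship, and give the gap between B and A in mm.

The ladder's nearest face is 360 mm from the stool's −y face.

A is a stool. B is a ladder. The ladder is on the floor beside the stool on its −y side. The gap between the ladder and the stool is 360 mm.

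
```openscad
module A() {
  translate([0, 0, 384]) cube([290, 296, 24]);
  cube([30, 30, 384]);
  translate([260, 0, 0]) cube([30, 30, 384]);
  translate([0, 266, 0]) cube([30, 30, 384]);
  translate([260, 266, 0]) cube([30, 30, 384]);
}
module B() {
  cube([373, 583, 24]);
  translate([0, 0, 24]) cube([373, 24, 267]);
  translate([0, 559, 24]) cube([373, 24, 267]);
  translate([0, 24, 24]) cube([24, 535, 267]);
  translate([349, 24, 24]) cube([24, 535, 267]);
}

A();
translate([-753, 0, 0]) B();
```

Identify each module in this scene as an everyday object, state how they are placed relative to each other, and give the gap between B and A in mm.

The open box's nearest face is 380 mm from the stool's −x face.

A is a stool. B is an open box. The open box is on the floor beside the stool on its −x side. The gap between the open box and the stool is 380 mm.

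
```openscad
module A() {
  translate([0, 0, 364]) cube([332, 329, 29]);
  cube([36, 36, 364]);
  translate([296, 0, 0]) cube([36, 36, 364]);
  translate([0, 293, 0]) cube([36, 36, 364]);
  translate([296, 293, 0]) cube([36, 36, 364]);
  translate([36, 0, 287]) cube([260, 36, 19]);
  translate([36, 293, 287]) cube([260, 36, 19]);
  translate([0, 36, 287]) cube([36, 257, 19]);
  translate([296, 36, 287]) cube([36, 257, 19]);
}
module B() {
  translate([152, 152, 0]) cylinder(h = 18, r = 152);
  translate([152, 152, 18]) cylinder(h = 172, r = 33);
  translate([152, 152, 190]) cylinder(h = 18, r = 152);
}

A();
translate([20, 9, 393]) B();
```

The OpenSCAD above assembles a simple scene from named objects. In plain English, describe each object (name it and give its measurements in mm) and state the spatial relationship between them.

A is a simple wooden stool: a rectangular seat 332 mm (x) by 329 mm (y), 29 mm thick, top face at z = 393 mm, on four square legs, each 36×36 mm in cross-section. The legs rest on z = 0, each flush with a corner of the seat. Four stretchers, 36 mm wide and 19 mm tall, connect adjacent legs with their undersides at z = 287 mm, each running between the inner faces of the legs it joins and aligned with the legs' outer faces on the other axis.

B is a spool: two coaxial disc flanges of radius 152 mm and thickness 18 mm, joined by a core cylinder of radius 33 mm and height 172 mm. The lower flange rests on z = 0 and the three cylinders share a vertical axis.

The spool is on top of the stool.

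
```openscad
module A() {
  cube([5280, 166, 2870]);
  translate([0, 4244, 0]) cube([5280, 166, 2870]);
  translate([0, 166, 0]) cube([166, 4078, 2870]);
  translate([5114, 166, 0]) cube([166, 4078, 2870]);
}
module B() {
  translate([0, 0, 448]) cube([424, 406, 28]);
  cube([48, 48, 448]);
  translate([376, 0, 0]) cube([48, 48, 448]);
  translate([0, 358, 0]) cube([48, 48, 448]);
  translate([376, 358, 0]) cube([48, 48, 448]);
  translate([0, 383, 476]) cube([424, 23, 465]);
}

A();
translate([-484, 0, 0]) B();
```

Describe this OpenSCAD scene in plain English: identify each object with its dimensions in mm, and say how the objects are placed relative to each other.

A is a box-shaped house frame (walls only): outside footprint 5280×4410 mm, wall height 2870 mm, wall thickness 166 mm. The two y-facing walls run the full x-width; the two x-facing walls fit between the inner faces of the y-facing walls.

B is a chair. The seat is a 424×406×28 mm slab with its top at z = 476 mm, on four 48×48 mm corner legs (flush with the seat edges, standing on z = 0). A flat backrest 23 mm thick, 465 mm tall, spans the full seat width and rises from the seat top along its +y edge, rear face flush with the rear of the seat.

The chair is on the floor beside the house frame on its −x side.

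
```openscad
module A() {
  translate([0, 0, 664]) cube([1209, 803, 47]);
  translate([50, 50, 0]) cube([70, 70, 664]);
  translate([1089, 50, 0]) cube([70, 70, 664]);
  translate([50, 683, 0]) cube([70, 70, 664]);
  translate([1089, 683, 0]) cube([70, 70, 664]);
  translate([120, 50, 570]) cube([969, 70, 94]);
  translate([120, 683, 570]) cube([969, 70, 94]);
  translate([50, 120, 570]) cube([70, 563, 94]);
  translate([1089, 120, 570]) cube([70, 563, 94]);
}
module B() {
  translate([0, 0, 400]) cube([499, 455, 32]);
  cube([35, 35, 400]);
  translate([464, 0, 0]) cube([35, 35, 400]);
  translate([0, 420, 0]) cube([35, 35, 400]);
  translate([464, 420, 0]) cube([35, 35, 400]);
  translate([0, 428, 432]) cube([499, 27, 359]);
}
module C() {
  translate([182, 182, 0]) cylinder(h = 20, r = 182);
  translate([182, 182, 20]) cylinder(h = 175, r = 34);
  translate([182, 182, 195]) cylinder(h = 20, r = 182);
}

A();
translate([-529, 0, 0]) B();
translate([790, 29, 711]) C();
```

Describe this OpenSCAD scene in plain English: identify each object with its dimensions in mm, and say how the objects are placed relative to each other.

A is a rectangular dining table. The top is 1209×803×47 mm with its upper surface at z = 711 mm. It stands on four 70×70 mm square legs, each inset 50 mm from the nearest pair of top edges, running from the floor to the underside of the top. Four apron rails, 70 mm thick and 94 mm tall, run between adjacent legs with their top edges flush with the underside of the top and their outer faces flush with the legs' outer faces.

B is a chair: 499×455 mm seat, 32 mm thick, top at z = 432 mm, on four 35 mm square corner legs flush with the seat edges. A 27 mm thick backrest slab spans the full seat width, extending 359 mm above the seat top, its back face flush with the seat's +y edge.

C is a spool: two coaxial disc flanges of radius 182 mm and thickness 20 mm, joined by a core cylinder of radius 34 mm and height 175 mm. The lower flange rests on z = 0 and the three cylinders share a vertical axis.

The chair is on the floor beside the table on its −x side. The spool is on top of the table.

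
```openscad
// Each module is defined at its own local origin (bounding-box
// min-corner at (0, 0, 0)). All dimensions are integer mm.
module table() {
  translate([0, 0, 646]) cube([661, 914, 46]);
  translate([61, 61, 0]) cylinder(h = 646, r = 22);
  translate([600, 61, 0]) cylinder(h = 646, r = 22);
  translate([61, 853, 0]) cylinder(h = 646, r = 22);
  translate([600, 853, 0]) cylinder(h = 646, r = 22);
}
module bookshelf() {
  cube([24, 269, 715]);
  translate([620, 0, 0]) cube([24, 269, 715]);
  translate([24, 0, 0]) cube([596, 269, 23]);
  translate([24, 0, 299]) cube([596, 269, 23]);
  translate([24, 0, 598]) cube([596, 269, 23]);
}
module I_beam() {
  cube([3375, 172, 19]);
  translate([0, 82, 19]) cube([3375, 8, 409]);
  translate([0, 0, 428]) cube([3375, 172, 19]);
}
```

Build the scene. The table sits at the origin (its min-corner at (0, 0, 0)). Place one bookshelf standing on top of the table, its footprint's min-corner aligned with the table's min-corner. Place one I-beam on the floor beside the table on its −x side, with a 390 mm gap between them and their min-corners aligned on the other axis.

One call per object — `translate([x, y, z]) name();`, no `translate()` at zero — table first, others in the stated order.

table();
translate([0, 0, 692]) bookshelf();
translate([-3765, 0, 0]) I_beam();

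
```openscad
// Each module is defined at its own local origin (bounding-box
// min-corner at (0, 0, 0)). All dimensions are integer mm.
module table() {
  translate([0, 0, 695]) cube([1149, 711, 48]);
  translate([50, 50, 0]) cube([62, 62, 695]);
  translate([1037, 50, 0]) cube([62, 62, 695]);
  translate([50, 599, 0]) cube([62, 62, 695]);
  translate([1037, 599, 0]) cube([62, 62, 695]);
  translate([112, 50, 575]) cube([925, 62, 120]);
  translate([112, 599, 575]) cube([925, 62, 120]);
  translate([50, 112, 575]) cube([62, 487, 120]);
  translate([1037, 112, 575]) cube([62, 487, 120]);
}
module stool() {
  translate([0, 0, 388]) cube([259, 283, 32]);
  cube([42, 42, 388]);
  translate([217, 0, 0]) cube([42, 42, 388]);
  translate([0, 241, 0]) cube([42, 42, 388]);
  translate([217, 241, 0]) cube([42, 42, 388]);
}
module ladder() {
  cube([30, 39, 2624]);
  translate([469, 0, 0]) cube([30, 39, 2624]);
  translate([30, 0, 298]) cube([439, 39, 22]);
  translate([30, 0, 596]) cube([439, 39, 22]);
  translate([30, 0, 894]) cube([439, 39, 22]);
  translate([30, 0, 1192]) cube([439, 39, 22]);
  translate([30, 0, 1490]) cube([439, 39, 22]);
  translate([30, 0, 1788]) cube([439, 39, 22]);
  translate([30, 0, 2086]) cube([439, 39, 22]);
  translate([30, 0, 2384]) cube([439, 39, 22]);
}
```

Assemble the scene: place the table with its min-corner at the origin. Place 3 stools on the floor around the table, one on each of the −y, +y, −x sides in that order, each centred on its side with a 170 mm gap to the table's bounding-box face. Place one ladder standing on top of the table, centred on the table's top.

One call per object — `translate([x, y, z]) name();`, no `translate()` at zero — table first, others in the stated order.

table();
translate([445, -453, 0]) stool();
translate([445, 881, 0]) stool();
translate([-429, 214, 0]) stool();
translate([325, 336, 743]) ladder();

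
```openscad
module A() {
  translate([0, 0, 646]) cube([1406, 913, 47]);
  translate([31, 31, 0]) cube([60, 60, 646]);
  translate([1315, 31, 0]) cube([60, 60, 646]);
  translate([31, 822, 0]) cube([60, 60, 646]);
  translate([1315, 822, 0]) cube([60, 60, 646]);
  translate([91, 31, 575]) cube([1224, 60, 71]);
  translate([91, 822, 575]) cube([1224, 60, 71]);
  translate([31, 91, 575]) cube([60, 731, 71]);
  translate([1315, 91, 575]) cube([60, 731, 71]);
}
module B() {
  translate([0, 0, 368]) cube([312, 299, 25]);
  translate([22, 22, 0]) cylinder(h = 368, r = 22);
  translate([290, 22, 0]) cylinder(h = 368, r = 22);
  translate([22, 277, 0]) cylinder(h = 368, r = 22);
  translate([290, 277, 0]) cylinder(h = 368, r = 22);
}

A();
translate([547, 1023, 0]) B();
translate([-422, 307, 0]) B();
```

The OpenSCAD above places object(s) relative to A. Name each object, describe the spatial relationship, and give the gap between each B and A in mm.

A is a table. B is a stool. Two stools sit around the table at the +y, −x sides. The gap between each stool and the table is 110 mm.

Each stool's nearest face is 110 mm from the table's bounding box.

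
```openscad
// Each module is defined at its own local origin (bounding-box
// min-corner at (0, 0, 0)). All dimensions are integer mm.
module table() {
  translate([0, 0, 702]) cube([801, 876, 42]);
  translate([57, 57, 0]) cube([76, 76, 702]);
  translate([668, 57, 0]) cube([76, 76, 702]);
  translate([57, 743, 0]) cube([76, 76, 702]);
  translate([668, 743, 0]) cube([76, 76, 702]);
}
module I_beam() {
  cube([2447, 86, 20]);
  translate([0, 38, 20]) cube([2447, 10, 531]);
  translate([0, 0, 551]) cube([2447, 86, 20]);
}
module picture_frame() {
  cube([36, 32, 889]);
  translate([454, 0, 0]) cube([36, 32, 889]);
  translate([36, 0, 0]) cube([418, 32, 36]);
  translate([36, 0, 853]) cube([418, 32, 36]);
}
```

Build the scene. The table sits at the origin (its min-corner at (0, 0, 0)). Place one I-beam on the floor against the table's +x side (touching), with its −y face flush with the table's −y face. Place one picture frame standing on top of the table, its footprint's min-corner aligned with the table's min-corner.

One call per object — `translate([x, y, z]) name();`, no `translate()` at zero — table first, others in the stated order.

table();
translate([801, 0, 0]) I_beam();
translate([0, 0, 744]) picture_frame();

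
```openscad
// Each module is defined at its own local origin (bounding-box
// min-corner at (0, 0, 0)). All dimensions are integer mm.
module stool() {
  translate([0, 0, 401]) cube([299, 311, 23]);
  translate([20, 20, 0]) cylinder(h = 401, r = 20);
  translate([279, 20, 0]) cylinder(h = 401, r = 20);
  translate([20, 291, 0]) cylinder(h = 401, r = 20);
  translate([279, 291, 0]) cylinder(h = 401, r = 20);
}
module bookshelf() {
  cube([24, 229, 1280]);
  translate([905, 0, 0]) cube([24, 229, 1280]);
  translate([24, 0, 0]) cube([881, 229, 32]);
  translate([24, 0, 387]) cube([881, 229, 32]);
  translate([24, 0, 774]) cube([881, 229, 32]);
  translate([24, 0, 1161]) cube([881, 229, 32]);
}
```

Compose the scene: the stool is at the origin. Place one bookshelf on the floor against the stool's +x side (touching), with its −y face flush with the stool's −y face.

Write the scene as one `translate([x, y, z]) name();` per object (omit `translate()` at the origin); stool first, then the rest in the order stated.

stool();
translate([299, 0, 0]) bookshelf();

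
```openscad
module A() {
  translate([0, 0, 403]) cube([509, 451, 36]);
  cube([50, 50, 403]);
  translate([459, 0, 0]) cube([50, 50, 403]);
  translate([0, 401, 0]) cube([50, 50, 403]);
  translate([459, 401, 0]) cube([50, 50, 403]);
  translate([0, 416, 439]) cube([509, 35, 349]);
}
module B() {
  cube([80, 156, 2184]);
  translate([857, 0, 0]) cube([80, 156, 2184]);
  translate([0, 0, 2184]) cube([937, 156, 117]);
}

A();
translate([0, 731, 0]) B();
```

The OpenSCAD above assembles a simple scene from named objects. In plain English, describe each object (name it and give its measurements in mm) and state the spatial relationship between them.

A is a chair. The seat is a 509×451×36 mm slab with its top at z = 439 mm, on four 50×50 mm corner legs (flush with the seat edges, standing on z = 0). A flat backrest 35 mm thick, 349 mm tall, spans the full seat width and rises from the seat top along its +y edge, rear face flush with the rear of the seat.

B is a rectangular door frame: two vertical jambs of 80×156 mm section, 2184 mm tall, with a clear opening 777 mm wide between their inner faces. A header 117 mm tall and 156 mm deep lies on top of the jambs and spans the full outside width.

The door frame is on the floor beside the chair on its +y side.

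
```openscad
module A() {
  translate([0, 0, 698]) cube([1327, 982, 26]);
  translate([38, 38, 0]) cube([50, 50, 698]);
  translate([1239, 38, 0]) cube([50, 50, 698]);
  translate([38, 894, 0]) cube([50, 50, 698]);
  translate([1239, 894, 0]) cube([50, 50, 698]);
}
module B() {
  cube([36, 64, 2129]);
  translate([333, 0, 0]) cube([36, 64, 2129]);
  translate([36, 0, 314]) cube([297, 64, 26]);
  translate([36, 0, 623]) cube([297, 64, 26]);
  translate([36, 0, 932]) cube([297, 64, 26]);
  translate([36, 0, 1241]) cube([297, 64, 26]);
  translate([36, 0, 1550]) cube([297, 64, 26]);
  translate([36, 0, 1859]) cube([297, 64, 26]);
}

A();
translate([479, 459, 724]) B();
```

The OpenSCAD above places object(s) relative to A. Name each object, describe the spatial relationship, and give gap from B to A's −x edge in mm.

A is a table. B is a ladder. The ladder is on top of the table, centred. The gap from the ladder to the table's −x edge is 479 mm.

The ladder's min-x is at 479; the table's min-x is 0; gap = 479 mm.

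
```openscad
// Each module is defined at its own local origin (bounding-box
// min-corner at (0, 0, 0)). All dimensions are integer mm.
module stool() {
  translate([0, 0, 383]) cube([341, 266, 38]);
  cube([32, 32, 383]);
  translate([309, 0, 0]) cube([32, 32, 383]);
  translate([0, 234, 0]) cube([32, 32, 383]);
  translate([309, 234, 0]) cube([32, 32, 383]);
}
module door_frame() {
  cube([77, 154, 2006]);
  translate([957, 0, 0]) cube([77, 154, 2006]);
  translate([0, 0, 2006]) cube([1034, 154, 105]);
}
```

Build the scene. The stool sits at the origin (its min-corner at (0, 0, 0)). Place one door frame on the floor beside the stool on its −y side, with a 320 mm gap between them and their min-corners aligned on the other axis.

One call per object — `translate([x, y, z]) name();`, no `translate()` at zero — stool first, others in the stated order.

stool();
translate([0, -474, 0]) door_frame();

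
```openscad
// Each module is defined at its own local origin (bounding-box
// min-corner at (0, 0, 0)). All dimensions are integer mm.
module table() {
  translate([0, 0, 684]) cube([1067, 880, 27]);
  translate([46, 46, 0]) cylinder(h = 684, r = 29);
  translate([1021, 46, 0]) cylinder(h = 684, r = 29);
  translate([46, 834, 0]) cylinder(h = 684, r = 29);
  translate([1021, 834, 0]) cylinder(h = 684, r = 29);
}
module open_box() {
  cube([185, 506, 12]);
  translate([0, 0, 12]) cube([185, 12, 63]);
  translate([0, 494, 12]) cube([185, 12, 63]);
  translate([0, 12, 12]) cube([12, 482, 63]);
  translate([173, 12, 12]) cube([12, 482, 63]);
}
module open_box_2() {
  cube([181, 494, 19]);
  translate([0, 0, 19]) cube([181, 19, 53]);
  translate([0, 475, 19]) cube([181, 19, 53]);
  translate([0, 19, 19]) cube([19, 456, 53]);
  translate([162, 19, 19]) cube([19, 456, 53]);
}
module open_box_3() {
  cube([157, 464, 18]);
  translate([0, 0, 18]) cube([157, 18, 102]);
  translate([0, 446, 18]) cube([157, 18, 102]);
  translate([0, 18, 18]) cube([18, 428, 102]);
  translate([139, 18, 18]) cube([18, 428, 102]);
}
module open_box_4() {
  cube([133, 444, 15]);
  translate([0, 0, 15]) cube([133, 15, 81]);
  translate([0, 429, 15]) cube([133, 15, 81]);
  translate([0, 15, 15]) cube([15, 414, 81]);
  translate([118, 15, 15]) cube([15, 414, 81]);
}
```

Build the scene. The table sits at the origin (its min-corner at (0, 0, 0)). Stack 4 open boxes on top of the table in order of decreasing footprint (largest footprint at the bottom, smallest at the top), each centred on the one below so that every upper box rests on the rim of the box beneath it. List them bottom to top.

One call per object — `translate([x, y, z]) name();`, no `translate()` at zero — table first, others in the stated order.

table();
translate([441, 187, 711]) open_box();
translate([443, 193, 786]) open_box_2();
translate([455, 208, 858]) open_box_3();
translate([467, 218, 978]) open_box_4();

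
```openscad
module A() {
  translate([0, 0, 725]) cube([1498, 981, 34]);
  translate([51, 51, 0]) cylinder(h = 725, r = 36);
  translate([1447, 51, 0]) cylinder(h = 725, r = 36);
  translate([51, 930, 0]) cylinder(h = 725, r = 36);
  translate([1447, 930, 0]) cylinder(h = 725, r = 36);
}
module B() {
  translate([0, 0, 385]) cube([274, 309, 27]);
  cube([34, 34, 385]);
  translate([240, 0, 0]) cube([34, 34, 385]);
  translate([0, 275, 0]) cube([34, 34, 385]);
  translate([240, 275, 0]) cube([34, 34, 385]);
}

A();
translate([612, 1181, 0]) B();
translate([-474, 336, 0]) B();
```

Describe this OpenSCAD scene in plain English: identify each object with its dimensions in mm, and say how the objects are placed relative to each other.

A is a table: top 1498 mm (x) × 981 mm (y), 34 mm thick, upper face at z = 759 mm, on four round legs of 72 mm diameter, each leg's bounding box inset 15 mm from the nearest pair of top edges, running from z = 0 to the bottom of the top.

B is a four-legged stool. The seat is 274×309 mm, 27 mm thick, top at z = 412 mm. It stands on four square legs, each 34×34 mm in cross-section, from z = 0 to the seat underside, each flush with a corner of the seat.

Two stools sit around the table at the +y, −x sides.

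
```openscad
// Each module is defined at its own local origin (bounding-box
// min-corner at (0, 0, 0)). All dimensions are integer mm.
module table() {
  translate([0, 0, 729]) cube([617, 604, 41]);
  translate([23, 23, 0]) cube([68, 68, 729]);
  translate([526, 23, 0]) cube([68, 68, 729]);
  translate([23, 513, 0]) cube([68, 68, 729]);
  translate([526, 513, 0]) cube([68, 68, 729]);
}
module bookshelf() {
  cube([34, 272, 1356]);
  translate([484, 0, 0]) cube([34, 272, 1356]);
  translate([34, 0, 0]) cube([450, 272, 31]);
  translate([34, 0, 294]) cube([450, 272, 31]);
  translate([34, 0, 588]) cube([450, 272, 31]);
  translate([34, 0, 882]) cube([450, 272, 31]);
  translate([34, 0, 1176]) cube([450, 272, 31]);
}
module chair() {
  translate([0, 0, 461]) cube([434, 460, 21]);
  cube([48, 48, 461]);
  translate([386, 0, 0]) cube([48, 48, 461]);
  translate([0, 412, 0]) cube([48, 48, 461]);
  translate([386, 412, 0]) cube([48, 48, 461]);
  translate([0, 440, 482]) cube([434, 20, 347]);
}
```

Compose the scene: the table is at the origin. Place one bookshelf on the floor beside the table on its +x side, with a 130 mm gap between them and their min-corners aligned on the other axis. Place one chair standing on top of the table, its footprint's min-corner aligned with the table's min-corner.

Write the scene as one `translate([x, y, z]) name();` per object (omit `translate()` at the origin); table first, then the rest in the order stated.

table();
translate([747, 0, 0]) bookshelf();
translate([0, 0, 770]) chair();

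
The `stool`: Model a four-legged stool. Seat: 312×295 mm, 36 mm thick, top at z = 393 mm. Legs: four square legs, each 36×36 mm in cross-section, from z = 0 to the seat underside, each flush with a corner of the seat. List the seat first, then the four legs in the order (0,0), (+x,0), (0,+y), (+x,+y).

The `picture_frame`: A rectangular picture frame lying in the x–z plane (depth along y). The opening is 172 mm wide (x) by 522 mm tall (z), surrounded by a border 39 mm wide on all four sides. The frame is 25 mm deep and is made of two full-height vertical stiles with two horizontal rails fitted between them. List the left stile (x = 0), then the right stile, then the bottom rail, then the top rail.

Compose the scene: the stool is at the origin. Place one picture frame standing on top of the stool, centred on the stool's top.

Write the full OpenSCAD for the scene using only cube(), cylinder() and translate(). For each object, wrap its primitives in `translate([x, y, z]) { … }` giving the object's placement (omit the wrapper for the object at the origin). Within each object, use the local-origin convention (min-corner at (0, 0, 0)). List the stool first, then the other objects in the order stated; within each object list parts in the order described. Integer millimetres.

translate([0, 0, 357]) cube([312, 295, 36]);
cube([36, 36, 357]);
translate([276, 0, 0]) cube([36, 36, 357]);
translate([0, 259, 0]) cube([36, 36, 357]);
translate([276, 259, 0]) cube([36, 36, 357]);
translate([31, 135, 393]) {
  cube([39, 25, 600]);
  translate([211, 0, 0]) cube([39, 25, 600]);
  translate([39, 0, 0]) cube([172, 25, 39]);
  translate([39, 0, 561]) cube([172, 25, 39]);
}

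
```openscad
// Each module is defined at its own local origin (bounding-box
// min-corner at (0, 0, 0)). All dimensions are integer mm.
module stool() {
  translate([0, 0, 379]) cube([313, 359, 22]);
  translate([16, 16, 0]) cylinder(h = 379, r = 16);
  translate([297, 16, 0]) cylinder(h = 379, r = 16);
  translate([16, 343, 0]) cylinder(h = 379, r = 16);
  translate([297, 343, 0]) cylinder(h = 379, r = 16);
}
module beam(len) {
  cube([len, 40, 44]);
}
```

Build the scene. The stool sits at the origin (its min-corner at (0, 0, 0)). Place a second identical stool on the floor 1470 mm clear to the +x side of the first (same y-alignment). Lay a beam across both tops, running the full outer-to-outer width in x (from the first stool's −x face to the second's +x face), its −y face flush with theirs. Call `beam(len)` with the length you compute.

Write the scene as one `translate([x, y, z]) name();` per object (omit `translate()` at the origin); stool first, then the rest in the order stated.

stool();
translate([1783, 0, 0]) stool();
translate([0, 0, 401]) beam(2096);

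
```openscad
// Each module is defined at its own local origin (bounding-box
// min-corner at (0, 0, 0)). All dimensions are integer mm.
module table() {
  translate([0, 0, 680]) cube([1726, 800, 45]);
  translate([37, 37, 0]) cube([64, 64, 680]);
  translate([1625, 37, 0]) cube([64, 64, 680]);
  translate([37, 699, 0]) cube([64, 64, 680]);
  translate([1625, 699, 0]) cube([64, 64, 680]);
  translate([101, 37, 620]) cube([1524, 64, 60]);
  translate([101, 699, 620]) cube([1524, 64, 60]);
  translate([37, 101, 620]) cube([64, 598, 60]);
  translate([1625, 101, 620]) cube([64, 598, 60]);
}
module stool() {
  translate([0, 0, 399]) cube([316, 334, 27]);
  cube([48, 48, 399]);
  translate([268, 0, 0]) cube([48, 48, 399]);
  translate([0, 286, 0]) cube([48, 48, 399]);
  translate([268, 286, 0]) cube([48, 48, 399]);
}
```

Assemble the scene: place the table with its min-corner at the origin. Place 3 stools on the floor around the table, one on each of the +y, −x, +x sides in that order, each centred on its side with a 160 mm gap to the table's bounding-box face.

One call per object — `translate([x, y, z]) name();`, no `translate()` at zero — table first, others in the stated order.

table();
translate([705, 960, 0]) stool();
translate([-476, 233, 0]) stool();
translate([1886, 233, 0]) stool();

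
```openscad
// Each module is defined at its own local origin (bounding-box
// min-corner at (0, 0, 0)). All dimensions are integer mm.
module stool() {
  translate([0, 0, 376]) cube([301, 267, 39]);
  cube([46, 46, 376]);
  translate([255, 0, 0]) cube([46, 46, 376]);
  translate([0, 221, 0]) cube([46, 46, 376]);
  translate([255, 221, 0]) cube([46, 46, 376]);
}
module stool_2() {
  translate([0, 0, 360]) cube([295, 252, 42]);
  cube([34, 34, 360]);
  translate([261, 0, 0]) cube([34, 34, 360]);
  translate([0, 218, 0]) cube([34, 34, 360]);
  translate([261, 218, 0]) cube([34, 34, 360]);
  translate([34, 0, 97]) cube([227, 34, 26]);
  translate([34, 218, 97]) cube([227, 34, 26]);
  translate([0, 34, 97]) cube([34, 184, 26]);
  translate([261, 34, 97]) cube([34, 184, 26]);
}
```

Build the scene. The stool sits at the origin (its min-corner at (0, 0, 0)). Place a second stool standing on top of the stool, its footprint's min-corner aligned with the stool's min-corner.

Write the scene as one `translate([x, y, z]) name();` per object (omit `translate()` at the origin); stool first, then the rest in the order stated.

stool();
translate([0, 0, 415]) stool_2();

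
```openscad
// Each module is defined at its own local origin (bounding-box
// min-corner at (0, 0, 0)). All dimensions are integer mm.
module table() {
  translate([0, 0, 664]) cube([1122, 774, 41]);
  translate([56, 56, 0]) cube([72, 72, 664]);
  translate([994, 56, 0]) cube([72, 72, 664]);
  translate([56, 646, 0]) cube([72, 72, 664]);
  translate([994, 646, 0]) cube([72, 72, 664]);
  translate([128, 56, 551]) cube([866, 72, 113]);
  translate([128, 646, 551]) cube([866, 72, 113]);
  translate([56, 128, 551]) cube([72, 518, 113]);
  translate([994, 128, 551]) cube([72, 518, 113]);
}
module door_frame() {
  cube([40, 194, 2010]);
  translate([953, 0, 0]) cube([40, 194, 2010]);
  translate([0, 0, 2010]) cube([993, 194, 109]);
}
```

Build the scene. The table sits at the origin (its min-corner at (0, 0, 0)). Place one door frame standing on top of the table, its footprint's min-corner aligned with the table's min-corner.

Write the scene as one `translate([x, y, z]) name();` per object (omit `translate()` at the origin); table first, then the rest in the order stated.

table();
translate([0, 0, 705]) door_frame();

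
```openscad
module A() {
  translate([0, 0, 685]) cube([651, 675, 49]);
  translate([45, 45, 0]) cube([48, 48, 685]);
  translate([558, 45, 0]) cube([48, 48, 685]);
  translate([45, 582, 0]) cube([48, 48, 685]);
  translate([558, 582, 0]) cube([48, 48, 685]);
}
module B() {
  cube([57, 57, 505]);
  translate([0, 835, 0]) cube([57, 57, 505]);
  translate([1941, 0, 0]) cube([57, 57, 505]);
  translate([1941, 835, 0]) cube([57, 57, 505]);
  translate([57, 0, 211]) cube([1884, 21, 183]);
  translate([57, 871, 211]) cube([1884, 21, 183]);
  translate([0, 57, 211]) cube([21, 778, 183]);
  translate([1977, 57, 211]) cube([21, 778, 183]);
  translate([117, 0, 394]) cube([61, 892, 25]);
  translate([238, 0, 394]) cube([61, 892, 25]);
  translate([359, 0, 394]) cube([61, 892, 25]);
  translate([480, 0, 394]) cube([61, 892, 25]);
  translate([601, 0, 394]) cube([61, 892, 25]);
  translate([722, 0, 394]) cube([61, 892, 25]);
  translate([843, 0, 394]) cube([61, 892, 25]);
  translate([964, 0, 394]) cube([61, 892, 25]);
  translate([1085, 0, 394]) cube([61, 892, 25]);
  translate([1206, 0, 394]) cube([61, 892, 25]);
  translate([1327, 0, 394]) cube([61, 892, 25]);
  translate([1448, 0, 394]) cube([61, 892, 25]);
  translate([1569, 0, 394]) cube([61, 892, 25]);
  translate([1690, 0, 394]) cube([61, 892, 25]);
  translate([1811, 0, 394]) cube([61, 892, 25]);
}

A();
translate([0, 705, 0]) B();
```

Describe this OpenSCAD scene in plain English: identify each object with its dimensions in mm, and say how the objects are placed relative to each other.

A is a table with a 651×675 mm rectangular top, 49 mm thick, top surface at z = 734 mm, supported by four 48×48 mm square legs, each inset 45 mm from the nearest pair of top edges, running from the floor.

B is a bed frame 1998 mm long (x) by 892 mm wide (y). Four 57×57 mm corner posts, 505 mm tall, at the corners of the footprint. Four rails of 21 mm thickness and 183 mm height run between adjacent posts with their undersides at z = 211 mm, their outer faces flush with the outside of the frame (the two x-running rails run between the posts' inner faces; the two y-running rails run between the posts' inner faces). 15 slats, each 61 mm wide (x) and 25 mm thick, lie across the top of the two x-running rails, running the full 892 mm width of the frame in y; the slats are evenly spaced along x between the inner faces of the end posts with equal gaps (rounded down to the nearest mm) at the −x end and between each pair — any rounding remainder accumulates at the +x end.

The bed frame is on the floor beside the table on its +y side.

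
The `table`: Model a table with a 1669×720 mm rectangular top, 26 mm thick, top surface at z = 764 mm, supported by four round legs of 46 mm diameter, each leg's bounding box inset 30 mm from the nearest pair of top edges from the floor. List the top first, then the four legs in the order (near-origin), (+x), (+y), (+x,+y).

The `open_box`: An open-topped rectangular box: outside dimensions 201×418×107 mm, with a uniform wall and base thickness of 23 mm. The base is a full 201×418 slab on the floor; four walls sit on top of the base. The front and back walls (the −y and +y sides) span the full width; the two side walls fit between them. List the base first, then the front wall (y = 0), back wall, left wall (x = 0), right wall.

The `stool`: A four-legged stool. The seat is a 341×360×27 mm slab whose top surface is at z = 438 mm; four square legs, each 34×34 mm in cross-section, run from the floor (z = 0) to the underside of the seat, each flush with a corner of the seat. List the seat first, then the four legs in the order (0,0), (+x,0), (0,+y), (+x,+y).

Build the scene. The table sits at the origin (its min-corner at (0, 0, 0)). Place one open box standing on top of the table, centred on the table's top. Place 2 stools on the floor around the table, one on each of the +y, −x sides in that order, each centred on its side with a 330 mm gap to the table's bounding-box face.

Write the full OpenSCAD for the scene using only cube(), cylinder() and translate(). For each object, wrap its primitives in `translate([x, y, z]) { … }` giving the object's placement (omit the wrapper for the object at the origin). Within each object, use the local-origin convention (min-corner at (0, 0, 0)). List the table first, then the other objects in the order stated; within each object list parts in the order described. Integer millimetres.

translate([0, 0, 738]) cube([1669, 720, 26]);
translate([53, 53, 0]) cylinder(h = 738, r = 23);
translate([1616, 53, 0]) cylinder(h = 738, r = 23);
translate([53, 667, 0]) cylinder(h = 738, r = 23);
translate([1616, 667, 0]) cylinder(h = 738, r = 23);
translate([734, 151, 764]) {
  cube([201, 418, 23]);
  translate([0, 0, 23]) cube([201, 23, 84]);
  translate([0, 395, 23]) cube([201, 23, 84]);
  translate([0, 23, 23]) cube([23, 372, 84]);
  translate([178, 23, 23]) cube([23, 372, 84]);
}
translate([664, 1050, 0]) {
  translate([0, 0, 411]) cube([341, 360, 27]);
  cube([34, 34, 411]);
  translate([307, 0, 0]) cube([34, 34, 411]);
  translate([0, 326, 0]) cube([34, 34, 411]);
  translate([307, 326, 0]) cube([34, 34, 411]);
}
translate([-671, 180, 0]) {
  translate([0, 0, 411]) cube([341, 360, 27]);
  cube([34, 34, 411]);
  translate([307, 0, 0]) cube([34, 34, 411]);
  translate([0, 326, 0]) cube([34, 34, 411]);
  translate([307, 326, 0]) cube([34, 34, 411]);
}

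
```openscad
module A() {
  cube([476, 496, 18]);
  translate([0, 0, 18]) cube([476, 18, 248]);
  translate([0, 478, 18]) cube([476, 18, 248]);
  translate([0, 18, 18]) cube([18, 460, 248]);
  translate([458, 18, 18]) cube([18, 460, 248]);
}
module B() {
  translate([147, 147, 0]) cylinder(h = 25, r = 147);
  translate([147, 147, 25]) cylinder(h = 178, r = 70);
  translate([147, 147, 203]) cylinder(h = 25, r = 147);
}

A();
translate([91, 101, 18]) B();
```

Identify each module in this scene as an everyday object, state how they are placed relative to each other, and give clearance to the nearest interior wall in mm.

A is an open box. B is a spool. The spool sits inside the open box, centred. The clearance to the nearest interior wall is 73 mm.

Clearances: x = 73, y = 83; minimum 73 mm.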